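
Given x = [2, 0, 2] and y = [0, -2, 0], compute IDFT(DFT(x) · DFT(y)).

(x ⊛ y)[n] = Σ(m=0 to 2) x[m] · y[(n-m) mod 3]

Computing each output sample:
(x ⊛ y)[0] = -4
(x ⊛ y)[1] = -4
(x ⊛ y)[2] = 0

x ⊛ y = [-4, -4, 0]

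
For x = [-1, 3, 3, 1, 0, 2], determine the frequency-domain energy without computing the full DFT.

Parseval: Σ|x[n]|² = (1/N)Σ|X[k]|², so Σ|X[k]|² = N·Σ|x[n]|² = 6·24.0000

Σ|X[k]|² = N·Σ|x[n]|² = 6·24.0000 = 144.0000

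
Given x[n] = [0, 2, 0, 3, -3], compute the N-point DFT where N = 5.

X[k] = Σ(n=0 to 4) x[n] · ω_5^(nk)
where ω_5 = e^(-2πi/5)

Computing each X[k]:
X[0] = 2
X[1] = -2.7361-2.9919i
X[2] = 1.7361-5.7921i
X[3] = 1.7361+5.7921i
X[4] = -2.7361+2.9919i

X = [2, -2.7361-2.9919i, 1.7361-5.7921i, 1.7361+5.7921i, -2.7361+2.9919i]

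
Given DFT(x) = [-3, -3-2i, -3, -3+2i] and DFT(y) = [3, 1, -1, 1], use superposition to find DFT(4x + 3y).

By linearity: DFT(4x + 3y) = 4·DFT(x) + 3·DFT(y)
= 4·[-3, -3-2i, -3, -3+2i] + 3·[3, 1, -1, 1]

Computing element-wise:
Z[0] = 4·(-3) + 3·(3) = -3
Z[1] = 4·(-3-2i) + 3·(1) = -9-8i
Z[2] = 4·(-3) + 3·(-1) = -15
Z[3] = 4·(-3+2i) + 3·(1) = -9+8i

DFT(4x + 3y) = 4·X + 3·Y = [-3, -9-8i, -15, -9+8i]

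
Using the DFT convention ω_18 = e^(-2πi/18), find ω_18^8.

ω_18^8 = e^(-2πi·8/18)
= cos(-2π·8/18) + i·sin(-2π·8/18)
= cos(-16π/18) + i·sin(-16π/18)

ω_18^8 = cos(-16π/18) + i·sin(-16π/18) = -0.9397-0.3420i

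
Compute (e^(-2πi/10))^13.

Since ω_10^10 = 1, powers reduce modulo 10.
13 mod 10 = 3
So ω_10^13 = ω_10^3 = e^(-2πi·3/10)

ω_10^13 = ω_10^3 = -0.3090-0.9511i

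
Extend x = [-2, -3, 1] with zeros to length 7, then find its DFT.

Original 3-point DFT: [-4, -1.0000+3.4641i, -1.0000-3.4641i]
Zero-padded 7-point DFT provides frequency interpolation.

DFT_7([x, 0, ...]) = [-4, -4.0930+1.3706i, -2.2334+3.3587i, 1.3264+2.0835i, 1.3264-2.0835i, -2.2334-3.3587i, -4.0930-1.3706i]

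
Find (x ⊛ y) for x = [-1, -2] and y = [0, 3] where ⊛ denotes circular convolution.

(x ⊛ y)[n] = Σ(m=0 to 1) x[m] · y[(n-m) mod 2]

Computing each output sample:
(x ⊛ y)[0] = -6
(x ⊛ y)[1] = -3

x ⊛ y = [-6, -3]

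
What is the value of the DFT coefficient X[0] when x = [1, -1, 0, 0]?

X[0] = Σ(n=0 to 3) x[n] · ω_4^0 = Σ x[n]
= (1) + (-1) + (0) + (0)

X[0] = 0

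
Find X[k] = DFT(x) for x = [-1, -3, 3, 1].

X[k] = Σ(n=0 to 3) x[n] · ω_4^(nk)
where ω_4 = e^(-2πi/4)

Computing each X[k]:
X[0] = 0
X[1] = -4+4i
X[2] = 4
X[3] = -4-4i

X = [0, -4+4i, 4, -4-4i]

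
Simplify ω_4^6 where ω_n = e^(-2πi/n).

Since ω_4^4 = 1, powers reduce modulo 4.
6 mod 4 = 2
So ω_4^6 = ω_4^2 = e^(-2πi·2/4)

ω_4^6 = ω_4^2 = -1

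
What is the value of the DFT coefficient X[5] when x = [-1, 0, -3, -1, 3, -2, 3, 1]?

X[5] = Σ(n=0 to 7) x[n] · ω_8^(5n) where ω_8 = e^(-2πi/8)
= (-1)·ω_8^0 + (0)·ω_8^5 + (-3)·ω_8^10 + (-1)·ω_8^15 + (3)·ω_8^20 + (-2)·ω_8^25 + (3)·ω_8^30 + (1)·ω_8^35

X[5] = -6.8284+6.0000i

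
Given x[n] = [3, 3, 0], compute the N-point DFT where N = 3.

X[k] = Σ(n=0 to 2) x[n] · ω_3^(nk)
where ω_3 = e^(-2πi/3)

Computing each X[k]:
X[0] = 6
X[1] = 1.5000-2.5981i
X[2] = 1.5000+2.5981i

X = [6, 1.5000-2.5981i, 1.5000+2.5981i]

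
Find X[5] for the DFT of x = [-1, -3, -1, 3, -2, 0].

X[5] = Σ(n=0 to 5) x[n] · ω_6^(5n) where ω_6 = e^(-2πi/6)
= (-1)·ω_6^0 + (-3)·ω_6^5 + (-1)·ω_6^10 + (3)·ω_6^15 + (-2)·ω_6^20 + (0)·ω_6^25

X[5] = -4.0000-1.7321i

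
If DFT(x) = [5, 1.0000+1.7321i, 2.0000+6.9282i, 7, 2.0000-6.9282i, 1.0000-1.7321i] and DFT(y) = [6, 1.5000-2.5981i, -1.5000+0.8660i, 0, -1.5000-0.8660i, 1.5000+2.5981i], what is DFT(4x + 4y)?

By linearity: DFT(4x + 4y) = 4·DFT(x) + 4·DFT(y)
= 4·[5, 1.0000+1.7321i, 2.0000+6.9282i, 7, 2.0000-6.9282i, 1.0000-1.7321i] + 4·[6, 1.5000-2.5981i, -1.5000+0.8660i, 0, -1.5000-0.8660i, 1.5000+2.5981i]

Computing element-wise:
Z[0] = 4·(5) + 4·(6) = 44
Z[1] = 4·(1.0000+1.7321i) + 4·(1.5000-2.5981i) = 10.0000-3.4640i
Z[2] = 4·(2.0000+6.9282i) + 4·(-1.5000+0.8660i) = 2.0000+31.1768i
Z[3] = 4·(7) + 4·(0) = 28
Z[4] = 4·(2.0000-6.9282i) + 4·(-1.5000-0.8660i) = 2.0000-31.1768i
Z[5] = 4·(1.0000-1.7321i) + 4·(1.5000+2.5981i) = 10.0000+3.4640i

DFT(4x + 4y) = 4·X + 4·Y = [44, 10.0000-3.4640i, 2.0000+31.1768i, 28, 2.0000-31.1768i, 10.0000+3.4640i]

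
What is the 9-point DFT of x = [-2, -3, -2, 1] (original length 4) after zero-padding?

Original 4-point DFT: [-6, 4i, -2, -4i]
Zero-padded 9-point DFT provides frequency interpolation.

DFT_9([x, 0, ...]) = [-6, -5.1454+3.0320i, -1.1416+4.5045i, 1.5000+0.8660i, -1.2130-1.1255i, -1.2130+1.1255i, 1.5000-0.8660i, -1.1416-4.5045i, -5.1454-3.0320i]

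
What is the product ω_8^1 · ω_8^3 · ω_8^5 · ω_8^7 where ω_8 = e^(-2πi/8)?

The primitive 8th roots of unity are ω_8^k for k coprime to 8: k ∈ {1, 3, 5, 7}
Their product equals the constant term of the cyclotomic polynomial Φ_8(x) up to sign.
For n ≥ 3, the product of all primitive nth roots of unity is 1. (For n=1 it is 1; for n=2 it is -1.)

1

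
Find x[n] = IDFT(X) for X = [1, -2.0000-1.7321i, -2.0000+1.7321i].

x[n] = (1/3) Σ(k=0 to 2) X[k] · e^(2πikn/3)

Computing each x[n]:
x[0] = -1
x[1] = 2
x[2] = 0

x = [-1, 2, 0]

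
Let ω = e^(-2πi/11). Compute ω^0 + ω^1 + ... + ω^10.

Sum of all nth roots of unity equals 0 for n > 1 (geometric series with r ≠ 1).

0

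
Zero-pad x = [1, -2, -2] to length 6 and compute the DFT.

Original 3-point DFT: [-3, 3, 3]
Zero-padded 6-point DFT provides frequency interpolation.

DFT_6([x, 0, ...]) = [-3, 1.0000+3.4641i, 3, 1, 3, 1.0000-3.4641i]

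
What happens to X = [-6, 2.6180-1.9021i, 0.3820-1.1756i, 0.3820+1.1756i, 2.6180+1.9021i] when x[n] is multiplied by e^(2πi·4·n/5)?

Modulation property: DFT(ω_5^(-4n)·x[n]) = X[(k-4) mod 5], so circularly shift X by 4 positions.

X[k-4] = [2.6180-1.9021i, 0.3820-1.1756i, 0.3820+1.1756i, 2.6180+1.9021i, -6]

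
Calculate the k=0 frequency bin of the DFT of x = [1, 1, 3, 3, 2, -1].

X[0] = Σ(n=0 to 5) x[n] · ω_6^0 = Σ x[n]
= (1) + (1) + (3) + (3) + (2) + (-1)

X[0] = 9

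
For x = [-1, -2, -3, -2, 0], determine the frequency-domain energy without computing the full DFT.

Parseval: Σ|x[n]|² = (1/N)Σ|X[k]|², so Σ|X[k]|² = N·Σ|x[n]|² = 5·18.0000

Σ|X[k]|² = N·Σ|x[n]|² = 5·18.0000 = 90.0000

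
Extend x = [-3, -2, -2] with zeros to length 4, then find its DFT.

Original 3-point DFT: [-7, -1, -1]
Zero-padded 4-point DFT provides frequency interpolation.

DFT_4([x, 0, ...]) = [-7, -1+2i, -3, -1-2i]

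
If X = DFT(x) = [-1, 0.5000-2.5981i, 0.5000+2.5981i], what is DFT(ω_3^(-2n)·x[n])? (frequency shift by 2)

Modulation property: DFT(ω_3^(-2n)·x[n]) = X[(k-2) mod 3], so circularly shift X by 2 positions.

X[k-2] = [0.5000-2.5981i, 0.5000+2.5981i, -1]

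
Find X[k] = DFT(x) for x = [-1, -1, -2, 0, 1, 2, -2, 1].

X[k] = Σ(n=0 to 7) x[n] · ω_8^(nk)
where ω_8 = e^(-2πi/8)

Computing each X[k]:
X[0] = -2
X[1] = -3.4142+2.8284i
X[2] = 4
X[3] = -0.5858+2.8284i
X[4] = -6
X[5] = -0.5858-2.8284i
X[6] = 4
X[7] = -3.4142-2.8284i

X = [-2, -3.4142+2.8284i, 4, -0.5858+2.8284i, -6, -0.5858-2.8284i, 4, -3.4142-2.8284i]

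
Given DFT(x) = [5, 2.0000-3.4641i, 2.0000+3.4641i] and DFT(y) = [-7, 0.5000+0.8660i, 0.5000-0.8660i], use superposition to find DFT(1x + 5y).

By linearity: DFT(1x + 5y) = 1·DFT(x) + 5·DFT(y)
= 1·[5, 2.0000-3.4641i, 2.0000+3.4641i] + 5·[-7, 0.5000+0.8660i, 0.5000-0.8660i]

Computing element-wise:
Z[0] = 1·(5) + 5·(-7) = -30
Z[1] = 1·(2.0000-3.4641i) + 5·(0.5000+0.8660i) = 4.5000+0.8659i
Z[2] = 1·(2.0000+3.4641i) + 5·(0.5000-0.8660i) = 4.5000-0.8659i

DFT(1x + 5y) = 1·X + 5·Y = [-30, 4.5000+0.8659i, 4.5000-0.8659i]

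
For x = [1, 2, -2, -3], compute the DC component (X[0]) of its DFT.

X[0] = Σ(n=0 to 3) x[n] · ω_4^0 = Σ x[n]
= (1) + (2) + (-2) + (-3)

X[0] = -2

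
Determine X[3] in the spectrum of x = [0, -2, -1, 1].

X[3] = Σ(n=0 to 3) x[n] · ω_4^(3n) where ω_4 = e^(-2πi/4)
= (0)·ω_4^0 + (-2)·ω_4^3 + (-1)·ω_4^6 + (1)·ω_4^9

X[3] = 1-3i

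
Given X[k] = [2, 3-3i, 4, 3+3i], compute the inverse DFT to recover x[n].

x[n] = (1/4) Σ(k=0 to 3) X[k] · e^(2πikn/4)

Computing each x[n]:
x[0] = 3
x[1] = 1
x[2] = 0
x[3] = -2

x = [3, 1, 0, -2]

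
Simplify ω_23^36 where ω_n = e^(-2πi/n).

Since ω_23^23 = 1, powers reduce modulo 23.
36 mod 23 = 13
So ω_23^36 = ω_23^13 = e^(-2πi·13/23)

ω_23^36 = ω_23^13 = -0.9172+0.3984i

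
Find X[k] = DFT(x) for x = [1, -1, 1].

X[k] = Σ(n=0 to 2) x[n] · ω_3^(nk)
where ω_3 = e^(-2πi/3)

Computing each X[k]:
X[0] = 1
X[1] = 1.0000+1.7321i
X[2] = 1.0000-1.7321i

X = [1, 1.0000+1.7321i, 1.0000-1.7321i]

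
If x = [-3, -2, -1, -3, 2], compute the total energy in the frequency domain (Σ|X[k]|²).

Parseval: Σ|x[n]|² = (1/N)Σ|X[k]|², so Σ|X[k]|² = N·Σ|x[n]|² = 5·27.0000

Σ|X[k]|² = N·Σ|x[n]|² = 5·27.0000 = 135.0000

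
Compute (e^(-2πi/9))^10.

Since ω_9^9 = 1, powers reduce modulo 9.
10 mod 9 = 1
So ω_9^10 = ω_9^1 = e^(-2πi·1/9)

ω_9^10 = ω_9^1 = 0.7660-0.6428i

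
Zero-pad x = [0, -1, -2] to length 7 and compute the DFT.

Original 3-point DFT: [-3, 1.5000-0.8660i, 1.5000+0.8660i]
Zero-padded 7-point DFT provides frequency interpolation.

DFT_7([x, 0, ...]) = [-3, -0.1784+2.7317i, 2.0245+0.1072i, -0.3460-1.1298i, -0.3460+1.1298i, 2.0245-0.1072i, -0.1784-2.7317i]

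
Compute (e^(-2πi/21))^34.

Since ω_21^21 = 1, powers reduce modulo 21.
34 mod 21 = 13
So ω_21^34 = ω_21^13 = e^(-2πi·13/21)

ω_21^34 = ω_21^13 = -0.7331+0.6802i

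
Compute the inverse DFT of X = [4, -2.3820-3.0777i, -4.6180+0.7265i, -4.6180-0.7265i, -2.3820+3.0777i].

x[n] = (1/5) Σ(k=0 to 4) X[k] · e^(2πikn/5)

Computing each x[n]:
x[0] = -2
x[1] = 3
x[2] = 2
x[3] = 0
x[4] = 1

x = [-2, 3, 2, 0, 1]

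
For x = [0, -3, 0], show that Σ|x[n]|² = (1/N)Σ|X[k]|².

Time domain:
Σ|x[n]|² = |0|² + |-3|² + |0|² = 9.0000

Frequency domain:
(1/3)Σ|X[k]|² = (1/3)(|-3|² + |1.5000+2.5981i|² + |1.5000-2.5981i|²) = (1/3)·27.0000 = 9.0000

Both sides agree, confirming Parseval's theorem.

Σ|x[n]|² = (1/N)Σ|X[k]|² = 9.0000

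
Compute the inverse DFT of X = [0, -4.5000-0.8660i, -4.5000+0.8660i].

x[n] = (1/3) Σ(k=0 to 2) X[k] · e^(2πikn/3)

Computing each x[n]:
x[0] = -3
x[1] = 2
x[2] = 1

x = [-3, 2, 1]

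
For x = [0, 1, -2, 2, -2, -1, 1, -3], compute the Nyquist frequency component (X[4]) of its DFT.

X[4] = Σ(n=0 to 7) x[n] · ω_8^(4n) where ω_8 = e^(-2πi/8)
= (0)·ω_8^0 + (1)·ω_8^4 + (-2)·ω_8^8 + (2)·ω_8^12 + (-2)·ω_8^16 + (-1)·ω_8^20 + (1)·ω_8^24 + (-3)·ω_8^28

X[4] = -2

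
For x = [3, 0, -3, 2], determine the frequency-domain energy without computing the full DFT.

Parseval: Σ|x[n]|² = (1/N)Σ|X[k]|², so Σ|X[k]|² = N·Σ|x[n]|² = 4·22.0000

Σ|X[k]|² = N·Σ|x[n]|² = 4·22.0000 = 88.0000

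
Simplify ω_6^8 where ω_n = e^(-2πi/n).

Since ω_6^6 = 1, powers reduce modulo 6.
8 mod 6 = 2
So ω_6^8 = ω_6^2 = e^(-2πi·2/6)

ω_6^8 = ω_6^2 = -0.5000-0.8660i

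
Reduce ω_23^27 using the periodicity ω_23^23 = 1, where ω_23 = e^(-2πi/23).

Since ω_23^23 = 1, powers reduce modulo 23.
27 mod 23 = 4
So ω_23^27 = ω_23^4 = e^(-2πi·4/23)

ω_23^27 = ω_23^4 = 0.4601-0.8879i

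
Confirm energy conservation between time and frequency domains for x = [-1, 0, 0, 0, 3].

Time domain:
Σ|x[n]|² = |-1|² + |0|² + |0|² + |0|² + |3|² = 10.0000

Frequency domain:
(1/5)Σ|X[k]|² = (1/5)(|2|² + |-0.0729+2.8532i|² + |-3.4271+1.7634i|² + |-3.4271-1.7634i|² + |-0.0729-2.8532i|²) = (1/5)·50.0000 = 10.0000

Both sides agree, confirming Parseval's theorem.

Σ|x[n]|² = (1/N)Σ|X[k]|² = 10.0000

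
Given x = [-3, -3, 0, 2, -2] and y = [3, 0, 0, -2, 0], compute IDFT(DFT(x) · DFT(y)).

(x ⊛ y)[n] = Σ(m=0 to 4) x[m] · y[(n-m) mod 5]

Computing each output sample:
(x ⊛ y)[0] = -9
(x ⊛ y)[1] = -13
(x ⊛ y)[2] = 4
(x ⊛ y)[3] = 12
(x ⊛ y)[4] = 0

x ⊛ y = [-9, -13, 4, 12, 0]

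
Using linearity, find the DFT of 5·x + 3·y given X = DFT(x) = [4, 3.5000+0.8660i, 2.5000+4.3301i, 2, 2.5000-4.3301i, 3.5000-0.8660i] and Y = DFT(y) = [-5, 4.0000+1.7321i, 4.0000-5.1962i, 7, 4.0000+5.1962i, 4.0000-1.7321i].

By linearity: DFT(5x + 3y) = 5·DFT(x) + 3·DFT(y)
= 5·[4, 3.5000+0.8660i, 2.5000+4.3301i, 2, 2.5000-4.3301i, 3.5000-0.8660i] + 3·[-5, 4.0000+1.7321i, 4.0000-5.1962i, 7, 4.0000+5.1962i, 4.0000-1.7321i]

Computing element-wise:
Z[0] = 5·(4) + 3·(-5) = 5
Z[1] = 5·(3.5000+0.8660i) + 3·(4.0000+1.7321i) = 29.5000+9.5263i
Z[2] = 5·(2.5000+4.3301i) + 3·(4.0000-5.1962i) = 24.5000+6.0619i
Z[3] = 5·(2) + 3·(7) = 31
Z[4] = 5·(2.5000-4.3301i) + 3·(4.0000+5.1962i) = 24.5000-6.0619i
Z[5] = 5·(3.5000-0.8660i) + 3·(4.0000-1.7321i) = 29.5000-9.5263i

DFT(5x + 3y) = 5·X + 3·Y = [5, 29.5000+9.5263i, 24.5000+6.0619i, 31, 24.5000-6.0619i, 29.5000-9.5263i]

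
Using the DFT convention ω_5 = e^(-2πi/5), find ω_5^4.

ω_5^4 = e^(-2πi·4/5)
= cos(-2π·4/5) + i·sin(-2π·4/5)
= cos(-8π/5) + i·sin(-8π/5)

ω_5^4 = cos(-8π/5) + i·sin(-8π/5) = 0.3090+0.9511i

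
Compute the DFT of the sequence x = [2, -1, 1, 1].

X[k] = Σ(n=0 to 3) x[n] · ω_4^(nk)
where ω_4 = e^(-2πi/4)

Computing each X[k]:
X[0] = 3
X[1] = 1+2i
X[2] = 3
X[3] = 1-2i

X = [3, 1+2i, 3, 1-2i]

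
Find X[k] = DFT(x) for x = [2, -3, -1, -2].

X[k] = Σ(n=0 to 3) x[n] · ω_4^(nk)
where ω_4 = e^(-2πi/4)

Computing each X[k]:
X[0] = -4
X[1] = 3+1i
X[2] = 6
X[3] = 3-1i

X = [-4, 3+1i, 6, 3-1i]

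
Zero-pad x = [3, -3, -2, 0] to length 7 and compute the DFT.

Original 4-point DFT: [-2, 5+3i, 4, 5-3i]
Zero-padded 7-point DFT provides frequency interpolation.

DFT_7([x, 0, ...]) = [-2, 1.5746+4.2954i, 5.4695+2.0570i, 4.4559-0.2620i, 4.4559+0.2620i, 5.4695-2.0570i, 1.5746-4.2954i]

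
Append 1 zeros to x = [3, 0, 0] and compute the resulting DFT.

Original 3-point DFT: [3, 3, 3]
Zero-padded 4-point DFT provides frequency interpolation.

DFT_4([x, 0, ...]) = [3, 3, 3, 3]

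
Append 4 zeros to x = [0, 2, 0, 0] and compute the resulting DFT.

Original 4-point DFT: [2, -2i, -2, 2i]
Zero-padded 8-point DFT provides frequency interpolation.

DFT_8([x, 0, ...]) = [2, 1.4142-1.4142i, -2i, -1.4142-1.4142i, -2, -1.4142+1.4142i, 2i, 1.4142+1.4142i]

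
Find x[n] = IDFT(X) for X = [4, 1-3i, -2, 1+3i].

x[n] = (1/4) Σ(k=0 to 3) X[k] · e^(2πikn/4)

Computing each x[n]:
x[0] = 1
x[1] = 3
x[2] = 0
x[3] = 0

x = [1, 3, 0, 0]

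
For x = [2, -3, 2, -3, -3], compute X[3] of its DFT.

X[3] = Σ(n=0 to 4) x[n] · ω_5^(3n) where ω_5 = e^(-2πi/5)
= (2)·ω_5^0 + (-3)·ω_5^3 + (2)·ω_5^6 + (-3)·ω_5^9 + (-3)·ω_5^12

X[3] = 6.5451-4.7553i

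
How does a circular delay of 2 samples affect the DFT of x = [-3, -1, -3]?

Time shift by 2: X_shifted[k] = ω_3^(2k) · X[k]
Shifted x = [-1, -3, -3]

DFT(x[n-2]) = [-7, 2, 2]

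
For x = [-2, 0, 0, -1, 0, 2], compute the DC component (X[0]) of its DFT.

X[0] = Σ(n=0 to 5) x[n] · ω_6^0 = Σ x[n]
= (-2) + (0) + (0) + (-1) + (0) + (2)

X[0] = -1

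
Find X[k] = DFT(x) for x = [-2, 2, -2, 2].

X[k] = Σ(n=0 to 3) x[n] · ω_4^(nk)
where ω_4 = e^(-2πi/4)

Computing each X[k]:
X[0] = 0
X[1] = 0
X[2] = -8
X[3] = 0

X = [0, 0, -8, 0]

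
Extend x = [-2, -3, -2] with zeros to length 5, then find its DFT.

Original 3-point DFT: [-7, 0.5000+0.8660i, 0.5000-0.8660i]
Zero-padded 5-point DFT provides frequency interpolation.

DFT_5([x, 0, ...]) = [-7, -1.3090+4.0287i, -0.1910-0.1388i, -0.1910+0.1388i, -1.3090-4.0287i]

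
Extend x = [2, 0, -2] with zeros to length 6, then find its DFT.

Original 3-point DFT: [0, 3.0000-1.7321i, 3.0000+1.7321i]
Zero-padded 6-point DFT provides frequency interpolation.

DFT_6([x, 0, ...]) = [0, 3.0000+1.7321i, 3.0000-1.7321i, 0, 3.0000+1.7321i, 3.0000-1.7321i]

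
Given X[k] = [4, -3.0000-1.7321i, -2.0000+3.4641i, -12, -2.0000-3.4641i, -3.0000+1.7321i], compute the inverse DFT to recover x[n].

x[n] = (1/6) Σ(k=0 to 5) X[k] · e^(2πikn/6)

Computing each x[n]:
x[0] = -3
x[1] = 2
x[2] = 1
x[3] = 3
x[4] = -2
x[5] = 3

x = [-3, 2, 1, 3, -2, 3]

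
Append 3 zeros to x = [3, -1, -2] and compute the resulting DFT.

Original 3-point DFT: [0, 4.5000-0.8660i, 4.5000+0.8660i]
Zero-padded 6-point DFT provides frequency interpolation.

DFT_6([x, 0, ...]) = [0, 3.5000+2.5981i, 4.5000-0.8660i, 2, 4.5000+0.8660i, 3.5000-2.5981i]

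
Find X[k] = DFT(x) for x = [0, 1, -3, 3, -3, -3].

X[k] = Σ(n=0 to 5) x[n] · ω_6^(nk)
where ω_6 = e^(-2πi/6)

Computing each X[k]:
X[0] = -5
X[1] = -1.0000-3.4641i
X[2] = 7.0000-3.4641i
X[3] = -7
X[4] = 7.0000+3.4641i
X[5] = -1.0000+3.4641i

X = [-5, -1.0000-3.4641i, 7.0000-3.4641i, -7, 7.0000+3.4641i, -1.0000+3.4641i]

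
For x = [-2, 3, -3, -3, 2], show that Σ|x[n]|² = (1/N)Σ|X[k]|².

Time domain:
Σ|x[n]|² = |-2|² + |3|² + |-3|² + |-3|² + |2|² = 35.0000

Frequency domain:
(1/5)Σ|X[k]|² = (1/5)(|-3|² + |4.3992-0.9511i|² + |-7.8992-0.5878i|² + |-7.8992+0.5878i|² + |4.3992+0.9511i|²) = (1/5)·175.0000 = 35.0000

Both sides agree, confirming Parseval's theorem.

Σ|x[n]|² = (1/N)Σ|X[k]|² = 35.0000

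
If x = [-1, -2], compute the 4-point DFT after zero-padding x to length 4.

Original 2-point DFT: [-3, 1]
Zero-padded 4-point DFT provides frequency interpolation.

DFT_4([x, 0, ...]) = [-3, -1+2i, 1, -1-2i]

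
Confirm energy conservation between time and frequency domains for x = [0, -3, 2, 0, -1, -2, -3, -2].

Time domain:
Σ|x[n]|² = |0|² + |-3|² + |2|² + |0|² + |-1|² + |-2|² + |-3|² + |-2|² = 31.0000

Frequency domain:
(1/8)Σ|X[k]|² = (1/8)(|-9|² + |-1.1213-5.7071i|² + |3i|² + |3.1213+4.2929i|² + |5|² + |3.1213-4.2929i|² + |-3i|² + |-1.1213+5.7071i|²) = (1/8)·248.0000 = 31.0000

Both sides agree, confirming Parseval's theorem.

Σ|x[n]|² = (1/N)Σ|X[k]|² = 31.0000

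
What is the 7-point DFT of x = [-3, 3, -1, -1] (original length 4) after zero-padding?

Original 4-point DFT: [-2, -2-4i, -6, -2+4i]
Zero-padded 7-point DFT provides frequency interpolation.

DFT_7([x, 0, ...]) = [-2, -0.0060-0.9367i, -3.3901-4.1405i, -6.1039-1.1086i, -6.1039+1.1086i, -3.3901+4.1405i, -0.0060+0.9367i]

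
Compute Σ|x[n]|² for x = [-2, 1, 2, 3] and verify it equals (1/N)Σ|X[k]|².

Time domain:
Σ|x[n]|² = |-2|² + |1|² + |2|² + |3|² = 18.0000

Frequency domain:
(1/4)Σ|X[k]|² = (1/4)(|4|² + |-4+2i|² + |-4|² + |-4-2i|²) = (1/4)·72.0000 = 18.0000

Both sides agree, confirming Parseval's theorem.

Σ|x[n]|² = (1/N)Σ|X[k]|² = 18.0000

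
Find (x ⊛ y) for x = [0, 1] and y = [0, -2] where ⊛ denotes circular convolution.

(x ⊛ y)[n] = Σ(m=0 to 1) x[m] · y[(n-m) mod 2]

Computing each output sample:
(x ⊛ y)[0] = -2
(x ⊛ y)[1] = 0

x ⊛ y = [-2, 0]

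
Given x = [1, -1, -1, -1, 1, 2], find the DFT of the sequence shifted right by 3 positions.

Time shift by 3: X_shifted[k] = ω_6^(3k) · X[k]
Shifted x = [-1, 1, 2, 1, -1, -1]

DFT(x[n-3]) = [1, -2.5000-4.3301i, -0.5000+0.8660i, -1, -0.5000-0.8660i, -2.5000+4.3301i]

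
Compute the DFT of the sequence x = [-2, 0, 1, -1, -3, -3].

X[k] = Σ(n=0 to 5) x[n] · ω_6^(nk)
where ω_6 = e^(-2πi/6)

Computing each X[k]:
X[0] = -8
X[1] = -1.5000-6.0622i
X[2] = -0.5000+0.8660i
X[3] = 0
X[4] = -0.5000-0.8660i
X[5] = -1.5000+6.0622i

X = [-8, -1.5000-6.0622i, -0.5000+0.8660i, 0, -0.5000-0.8660i, -1.5000+6.0622i]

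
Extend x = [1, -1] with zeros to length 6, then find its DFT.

Original 2-point DFT: [0, 2]
Zero-padded 6-point DFT provides frequency interpolation.

DFT_6([x, 0, ...]) = [0, 0.5000+0.8660i, 1.5000+0.8660i, 2, 1.5000-0.8660i, 0.5000-0.8660i]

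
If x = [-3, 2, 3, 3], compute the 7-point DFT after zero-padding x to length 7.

Original 4-point DFT: [5, -6+1i, -5, -6-1i]
Zero-padded 7-point DFT provides frequency interpolation.

DFT_7([x, 0, ...]) = [5, -5.1235-5.7901i, -4.2775+1.6973i, -3.5990-1.4471i, -3.5990+1.4471i, -4.2775-1.6973i, -5.1235+5.7901i]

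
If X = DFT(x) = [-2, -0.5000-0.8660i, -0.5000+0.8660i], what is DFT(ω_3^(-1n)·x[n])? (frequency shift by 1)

Modulation property: DFT(ω_3^(-1n)·x[n]) = X[(k-1) mod 3], so circularly shift X by 1 positions.

X[k-1] = [-0.5000+0.8660i, -2, -0.5000-0.8660i]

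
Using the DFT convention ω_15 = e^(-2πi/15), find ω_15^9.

ω_15^9 = e^(-2πi·9/15)
= cos(-2π·9/15) + i·sin(-2π·9/15)
= cos(-18π/15) + i·sin(-18π/15)

ω_15^9 = cos(-18π/15) + i·sin(-18π/15) = -0.8090+0.5878i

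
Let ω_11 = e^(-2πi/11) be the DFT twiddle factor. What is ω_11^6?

ω_11^6 = e^(-2πi·6/11)
= cos(-2π·6/11) + i·sin(-2π·6/11)
= cos(-12π/11) + i·sin(-12π/11)

ω_11^6 = cos(-12π/11) + i·sin(-12π/11) = -0.9595+0.2817i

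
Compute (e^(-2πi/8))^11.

Since ω_8^8 = 1, powers reduce modulo 8.
11 mod 8 = 3
So ω_8^11 = ω_8^3 = e^(-2πi·3/8)

ω_8^11 = ω_8^3 = -0.7071-0.7071i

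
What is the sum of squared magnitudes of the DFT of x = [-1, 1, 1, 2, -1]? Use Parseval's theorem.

Parseval: Σ|x[n]|² = (1/N)Σ|X[k]|², so Σ|X[k]|² = N·Σ|x[n]|² = 5·8.0000

Σ|X[k]|² = N·Σ|x[n]|² = 5·8.0000 = 40.0000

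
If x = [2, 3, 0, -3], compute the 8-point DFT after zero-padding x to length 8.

Original 4-point DFT: [2, 2-6i, 2, 2+6i]
Zero-padded 8-point DFT provides frequency interpolation.

DFT_8([x, 0, ...]) = [2, 6.2426, 2-6i, -2.2426, 2, -2.2426, 2+6i, 6.2426]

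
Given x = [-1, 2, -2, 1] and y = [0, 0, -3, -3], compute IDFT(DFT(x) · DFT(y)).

(x ⊛ y)[n] = Σ(m=0 to 3) x[m] · y[(n-m) mod 4]

Computing each output sample:
(x ⊛ y)[0] = 0
(x ⊛ y)[1] = 3
(x ⊛ y)[2] = 0
(x ⊛ y)[3] = -3

x ⊛ y = [0, 3, 0, -3]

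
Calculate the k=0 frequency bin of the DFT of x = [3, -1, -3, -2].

X[0] = Σ(n=0 to 3) x[n] · ω_4^0 = Σ x[n]
= (3) + (-1) + (-3) + (-2)

X[0] = -3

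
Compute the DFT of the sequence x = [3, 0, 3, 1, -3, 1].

X[k] = Σ(n=0 to 5) x[n] · ω_6^(nk)
where ω_6 = e^(-2πi/6)

Computing each X[k]:
X[0] = 5
X[1] = 2.5000-4.3301i
X[2] = 3.5000+6.0622i
X[3] = 1
X[4] = 3.5000-6.0622i
X[5] = 2.5000+4.3301i

X = [5, 2.5000-4.3301i, 3.5000+6.0622i, 1, 3.5000-6.0622i, 2.5000+4.3301i]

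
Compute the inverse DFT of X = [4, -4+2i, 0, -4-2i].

x[n] = (1/4) Σ(k=0 to 3) X[k] · e^(2πikn/4)

Computing each x[n]:
x[0] = -1
x[1] = 0
x[2] = 3
x[3] = 2

x = [-1, 0, 3, 2]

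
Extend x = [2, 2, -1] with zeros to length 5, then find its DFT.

Original 3-point DFT: [3, 1.5000-2.5981i, 1.5000+2.5981i]
Zero-padded 5-point DFT provides frequency interpolation.

DFT_5([x, 0, ...]) = [3, 3.4271-1.3143i, 0.0729-2.1266i, 0.0729+2.1266i, 3.4271+1.3143i]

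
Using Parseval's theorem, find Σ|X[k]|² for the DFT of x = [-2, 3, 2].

Parseval: Σ|x[n]|² = (1/N)Σ|X[k]|², so Σ|X[k]|² = N·Σ|x[n]|² = 3·17.0000

Σ|X[k]|² = N·Σ|x[n]|² = 3·17.0000 = 51.0000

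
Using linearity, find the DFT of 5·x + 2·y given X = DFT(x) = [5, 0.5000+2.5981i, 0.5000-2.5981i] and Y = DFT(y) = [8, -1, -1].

By linearity: DFT(5x + 2y) = 5·DFT(x) + 2·DFT(y)
= 5·[5, 0.5000+2.5981i, 0.5000-2.5981i] + 2·[8, -1, -1]

Computing element-wise:
Z[0] = 5·(5) + 2·(8) = 41
Z[1] = 5·(0.5000+2.5981i) + 2·(-1) = 0.5000+12.9905i
Z[2] = 5·(0.5000-2.5981i) + 2·(-1) = 0.5000-12.9905i

DFT(5x + 2y) = 5·X + 2·Y = [41, 0.5000+12.9905i, 0.5000-12.9905i]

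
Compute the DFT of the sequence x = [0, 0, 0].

X[k] = Σ(n=0 to 2) x[n] · ω_3^(nk)
where ω_3 = e^(-2πi/3)

Computing each X[k]:
X[0] = 0
X[1] = 0
X[2] = 0

X = [0, 0, 0]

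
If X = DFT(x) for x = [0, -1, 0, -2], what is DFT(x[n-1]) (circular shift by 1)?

Time shift by 1: X_shifted[k] = ω_4^(1k) · X[k]
Shifted x = [-2, 0, -1, 0]

DFT(x[n-1]) = [-3, -1, -3, -1]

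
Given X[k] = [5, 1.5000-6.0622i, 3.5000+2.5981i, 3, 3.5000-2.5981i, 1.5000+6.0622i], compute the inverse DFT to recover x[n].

x[n] = (1/6) Σ(k=0 to 5) X[k] · e^(2πikn/6)

Computing each x[n]:
x[0] = 3
x[1] = 1
x[2] = 3
x[3] = 1
x[4] = -2
x[5] = -1

x = [3, 1, 3, 1, -2, -1]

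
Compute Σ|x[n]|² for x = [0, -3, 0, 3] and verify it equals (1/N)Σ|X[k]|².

Time domain:
Σ|x[n]|² = |0|² + |-3|² + |0|² + |3|² = 18.0000

Frequency domain:
(1/4)Σ|X[k]|² = (1/4)(|0|² + |6i|² + |0|² + |-6i|²) = (1/4)·72.0000 = 18.0000

Both sides agree, confirming Parseval's theorem.

Σ|x[n]|² = (1/N)Σ|X[k]|² = 18.0000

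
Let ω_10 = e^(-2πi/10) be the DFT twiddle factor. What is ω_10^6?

ω_10^6 = e^(-2πi·6/10)
= cos(-2π·6/10) + i·sin(-2π·6/10)
= cos(-12π/10) + i·sin(-12π/10)

ω_10^6 = cos(-12π/10) + i·sin(-12π/10) = -0.8090+0.5878i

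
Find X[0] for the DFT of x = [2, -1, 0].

X[0] = Σ(n=0 to 2) x[n] · ω_3^0 = Σ x[n]
= (2) + (-1) + (0)

X[0] = 1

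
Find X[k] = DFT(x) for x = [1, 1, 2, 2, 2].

X[k] = Σ(n=0 to 4) x[n] · ω_5^(nk)
where ω_5 = e^(-2πi/5)

Computing each X[k]:
X[0] = 8
X[1] = -1.3090+0.9511i
X[2] = -0.1910+0.5878i
X[3] = -0.1910-0.5878i
X[4] = -1.3090-0.9511i

X = [8, -1.3090+0.9511i, -0.1910+0.5878i, -0.1910-0.5878i, -1.3090-0.9511i]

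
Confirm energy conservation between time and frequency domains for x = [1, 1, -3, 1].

Time domain:
Σ|x[n]|² = |1|² + |1|² + |-3|² + |1|² = 12.0000

Frequency domain:
(1/4)Σ|X[k]|² = (1/4)(|0|² + |4|² + |-4|² + |4|²) = (1/4)·48.0000 = 12.0000

Both sides agree, confirming Parseval's theorem.

Σ|x[n]|² = (1/N)Σ|X[k]|² = 12.0000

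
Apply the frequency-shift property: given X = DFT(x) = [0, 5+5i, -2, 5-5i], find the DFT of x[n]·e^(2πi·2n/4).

Modulation property: DFT(ω_4^(-2n)·x[n]) = X[(k-2) mod 4], so circularly shift X by 2 positions.

X[k-2] = [-2, 5-5i, 0, 5+5i]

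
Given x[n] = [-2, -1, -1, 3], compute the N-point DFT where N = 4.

X[k] = Σ(n=0 to 3) x[n] · ω_4^(nk)
where ω_4 = e^(-2πi/4)

Computing each X[k]:
X[0] = -1
X[1] = -1+4i
X[2] = -5
X[3] = -1-4i

X = [-1, -1+4i, -5, -1-4i]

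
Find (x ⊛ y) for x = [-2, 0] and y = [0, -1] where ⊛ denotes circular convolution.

(x ⊛ y)[n] = Σ(m=0 to 1) x[m] · y[(n-m) mod 2]

Computing each output sample:
(x ⊛ y)[0] = 0
(x ⊛ y)[1] = 2

x ⊛ y = [0, 2]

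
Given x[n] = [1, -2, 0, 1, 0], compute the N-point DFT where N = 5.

X[k] = Σ(n=0 to 4) x[n] · ω_5^(nk)
where ω_5 = e^(-2πi/5)

Computing each X[k]:
X[0] = 0
X[1] = -0.4271+2.4899i
X[2] = 2.9271+0.2245i
X[3] = 2.9271-0.2245i
X[4] = -0.4271-2.4899i

X = [0, -0.4271+2.4899i, 2.9271+0.2245i, 2.9271-0.2245i, -0.4271-2.4899i]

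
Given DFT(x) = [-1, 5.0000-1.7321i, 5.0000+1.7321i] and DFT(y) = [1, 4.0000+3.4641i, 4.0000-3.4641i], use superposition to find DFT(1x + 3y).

By linearity: DFT(1x + 3y) = 1·DFT(x) + 3·DFT(y)
= 1·[-1, 5.0000-1.7321i, 5.0000+1.7321i] + 3·[1, 4.0000+3.4641i, 4.0000-3.4641i]

Computing element-wise:
Z[0] = 1·(-1) + 3·(1) = 2
Z[1] = 1·(5.0000-1.7321i) + 3·(4.0000+3.4641i) = 17.0000+8.6602i
Z[2] = 1·(5.0000+1.7321i) + 3·(4.0000-3.4641i) = 17.0000-8.6602i

DFT(1x + 3y) = 1·X + 3·Y = [2, 17.0000+8.6602i, 17.0000-8.6602i]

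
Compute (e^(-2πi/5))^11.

Since ω_5^5 = 1, powers reduce modulo 5.
11 mod 5 = 1
So ω_5^11 = ω_5^1 = e^(-2πi·1/5)

ω_5^11 = ω_5^1 = 0.3090-0.9511i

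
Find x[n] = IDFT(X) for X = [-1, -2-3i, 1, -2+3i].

x[n] = (1/4) Σ(k=0 to 3) X[k] · e^(2πikn/4)

Computing each x[n]:
x[0] = -1
x[1] = 1
x[2] = 1
x[3] = -2

x = [-1, 1, 1, -2]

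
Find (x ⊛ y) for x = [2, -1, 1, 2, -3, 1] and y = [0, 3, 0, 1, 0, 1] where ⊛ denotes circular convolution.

(x ⊛ y)[n] = Σ(m=0 to 5) x[m] · y[(n-m) mod 6]

Computing each output sample:
(x ⊛ y)[0] = 4
(x ⊛ y)[1] = 4
(x ⊛ y)[2] = 0
(x ⊛ y)[3] = 2
(x ⊛ y)[4] = 6
(x ⊛ y)[5] = -6

x ⊛ y = [4, 4, 0, 2, 6, -6]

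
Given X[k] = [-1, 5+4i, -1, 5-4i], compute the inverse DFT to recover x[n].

x[n] = (1/4) Σ(k=0 to 3) X[k] · e^(2πikn/4)

Computing each x[n]:
x[0] = 2
x[1] = -2
x[2] = -3
x[3] = 2

x = [2, -2, -3, 2]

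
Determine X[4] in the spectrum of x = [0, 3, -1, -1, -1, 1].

X[4] = Σ(n=0 to 5) x[n] · ω_6^(4n) where ω_6 = e^(-2πi/6)
= (0)·ω_6^0 + (3)·ω_6^4 + (-1)·ω_6^8 + (-1)·ω_6^12 + (-1)·ω_6^16 + (1)·ω_6^20

X[4] = -2.0000+1.7321i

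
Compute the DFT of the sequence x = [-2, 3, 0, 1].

X[k] = Σ(n=0 to 3) x[n] · ω_4^(nk)
where ω_4 = e^(-2πi/4)

Computing each X[k]:
X[0] = 2
X[1] = -2-2i
X[2] = -6
X[3] = -2+2i

X = [2, -2-2i, -6, -2+2i]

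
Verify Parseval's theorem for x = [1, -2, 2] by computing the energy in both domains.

Time domain:
Σ|x[n]|² = |1|² + |-2|² + |2|² = 9.0000

Frequency domain:
(1/3)Σ|X[k]|² = (1/3)(|1|² + |1.0000+3.4641i|² + |1.0000-3.4641i|²) = (1/3)·27.0000 = 9.0000

Both sides agree, confirming Parseval's theorem.

Σ|x[n]|² = (1/N)Σ|X[k]|² = 9.0000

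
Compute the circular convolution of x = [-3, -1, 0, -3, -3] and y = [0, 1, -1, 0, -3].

(x ⊛ y)[n] = Σ(m=0 to 4) x[m] · y[(n-m) mod 5]

Computing each output sample:
(x ⊛ y)[0] = 3
(x ⊛ y)[1] = 0
(x ⊛ y)[2] = 11
(x ⊛ y)[3] = 10
(x ⊛ y)[4] = 6

x ⊛ y = [3, 0, 11, 10, 6]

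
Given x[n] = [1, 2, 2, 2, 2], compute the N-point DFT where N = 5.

X[k] = Σ(n=0 to 4) x[n] · ω_5^(nk)
where ω_5 = e^(-2πi/5)

Computing each X[k]:
X[0] = 9
X[1] = -1
X[2] = -1
X[3] = -1
X[4] = -1

X = [9, -1, -1, -1, -1]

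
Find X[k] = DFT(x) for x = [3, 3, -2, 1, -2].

X[k] = Σ(n=0 to 4) x[n] · ω_5^(nk)
where ω_5 = e^(-2πi/5)

Computing each X[k]:
X[0] = 3
X[1] = 4.1180-2.9919i
X[2] = 1.8820-5.7921i
X[3] = 1.8820+5.7921i
X[4] = 4.1180+2.9919i

X = [3, 4.1180-2.9919i, 1.8820-5.7921i, 1.8820+5.7921i, 4.1180+2.9919i]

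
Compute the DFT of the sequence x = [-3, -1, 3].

X[k] = Σ(n=0 to 2) x[n] · ω_3^(nk)
where ω_3 = e^(-2πi/3)

Computing each X[k]:
X[0] = -1
X[1] = -4.0000+3.4641i
X[2] = -4.0000-3.4641i

X = [-1, -4.0000+3.4641i, -4.0000-3.4641i]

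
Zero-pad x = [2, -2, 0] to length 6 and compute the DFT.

Original 3-point DFT: [0, 3.0000+1.7321i, 3.0000-1.7321i]
Zero-padded 6-point DFT provides frequency interpolation.

DFT_6([x, 0, ...]) = [0, 1.0000+1.7321i, 3.0000+1.7321i, 4, 3.0000-1.7321i, 1.0000-1.7321i]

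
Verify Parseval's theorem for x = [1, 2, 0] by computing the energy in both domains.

Time domain:
Σ|x[n]|² = |1|² + |2|² + |0|² = 5.0000

Frequency domain:
(1/3)Σ|X[k]|² = (1/3)(|3|² + |-1.7321i|² + |1.7321i|²) = (1/3)·15.0000 = 5.0000

Both sides agree, confirming Parseval's theorem.

Σ|x[n]|² = (1/N)Σ|X[k]|² = 5.0000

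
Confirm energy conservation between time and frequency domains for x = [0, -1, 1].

Time domain:
Σ|x[n]|² = |0|² + |-1|² + |1|² = 2.0000

Frequency domain:
(1/3)Σ|X[k]|² = (1/3)(|0|² + |1.7321i|² + |-1.7321i|²) = (1/3)·6.0000 = 2.0000

Both sides agree, confirming Parseval's theorem.

Σ|x[n]|² = (1/N)Σ|X[k]|² = 2.0000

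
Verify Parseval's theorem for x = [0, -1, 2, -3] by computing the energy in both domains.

Time domain:
Σ|x[n]|² = |0|² + |-1|² + |2|² + |-3|² = 14.0000

Frequency domain:
(1/4)Σ|X[k]|² = (1/4)(|-2|² + |-2-2i|² + |6|² + |-2+2i|²) = (1/4)·56.0000 = 14.0000

Both sides agree, confirming Parseval's theorem.

Σ|x[n]|² = (1/N)Σ|X[k]|² = 14.0000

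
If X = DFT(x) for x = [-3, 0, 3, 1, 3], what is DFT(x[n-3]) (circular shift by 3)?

Time shift by 3: X_shifted[k] = ω_5^(3k) · X[k]
Shifted x = [3, 1, 3, -3, 0]

DFT(x[n-3]) = [4, 3.3090-4.4778i, 2.1910+5.1186i, 2.1910-5.1186i, 3.3090+4.4778i]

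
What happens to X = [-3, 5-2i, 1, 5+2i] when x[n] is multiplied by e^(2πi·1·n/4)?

Modulation property: DFT(ω_4^(-1n)·x[n]) = X[(k-1) mod 4], so circularly shift X by 1 positions.

X[k-1] = [5+2i, -3, 5-2i, 1]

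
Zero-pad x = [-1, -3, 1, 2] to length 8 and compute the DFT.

Original 4-point DFT: [-1, -2+5i, 1, -2-5i]
Zero-padded 8-point DFT provides frequency interpolation.

DFT_8([x, 0, ...]) = [-1, -4.5355-0.2929i, -2+5i, 2.5355+1.7071i, 1, 2.5355-1.7071i, -2-5i, -4.5355+0.2929i]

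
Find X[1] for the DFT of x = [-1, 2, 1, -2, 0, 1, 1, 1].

X[1] = Σ(n=0 to 7) x[n] · ω_8^(1n) where ω_8 = e^(-2πi/8)
= (-1)·ω_8^0 + (2)·ω_8^1 + (1)·ω_8^2 + (-2)·ω_8^3 + (0)·ω_8^4 + (1)·ω_8^5 + (1)·ω_8^6 + (1)·ω_8^7

X[1] = 1.8284+1.4142i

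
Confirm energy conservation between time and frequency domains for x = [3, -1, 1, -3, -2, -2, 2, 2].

Time domain:
Σ|x[n]|² = |3|² + |-1|² + |1|² + |-3|² + |-2|² + |-2|² + |2|² + |2|² = 36.0000

Frequency domain:
(1/8)Σ|X[k]|² = (1/8)(|0|² + |9.2426+3.8284i|² + |-2+2i|² + |0.7574+1.8284i|² + |8|² + |0.7574-1.8284i|² + |-2-2i|² + |9.2426-3.8284i|²) = (1/8)·288.0000 = 36.0000

Both sides agree, confirming Parseval's theorem.

Σ|x[n]|² = (1/N)Σ|X[k]|² = 36.0000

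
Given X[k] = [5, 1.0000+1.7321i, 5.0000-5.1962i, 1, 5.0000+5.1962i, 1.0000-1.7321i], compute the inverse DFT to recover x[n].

x[n] = (1/6) Σ(k=0 to 5) X[k] · e^(2πikn/6)

Computing each x[n]:
x[0] = 3
x[1] = 1
x[2] = -2
x[3] = 2
x[4] = 2
x[5] = -1

x = [3, 1, -2, 2, 2, -1]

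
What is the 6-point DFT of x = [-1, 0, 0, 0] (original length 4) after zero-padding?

Original 4-point DFT: [-1, -1, -1, -1]
Zero-padded 6-point DFT provides frequency interpolation.

DFT_6([x, 0, ...]) = [-1, -1, -1, -1, -1, -1]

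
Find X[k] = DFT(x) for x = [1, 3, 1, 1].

X[k] = Σ(n=0 to 3) x[n] · ω_4^(nk)
where ω_4 = e^(-2πi/4)

Computing each X[k]:
X[0] = 6
X[1] = -2i
X[2] = -2
X[3] = 2i

X = [6, -2i, -2, 2i]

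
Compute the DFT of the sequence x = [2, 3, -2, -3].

X[k] = Σ(n=0 to 3) x[n] · ω_4^(nk)
where ω_4 = e^(-2πi/4)

Computing each X[k]:
X[0] = 0
X[1] = 4-6i
X[2] = 0
X[3] = 4+6i

X = [0, 4-6i, 0, 4+6i]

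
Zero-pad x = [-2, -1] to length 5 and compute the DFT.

Original 2-point DFT: [-3, -1]
Zero-padded 5-point DFT provides frequency interpolation.

DFT_5([x, 0, ...]) = [-3, -2.3090+0.9511i, -1.1910+0.5878i, -1.1910-0.5878i, -2.3090-0.9511i]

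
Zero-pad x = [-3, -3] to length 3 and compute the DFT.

Original 2-point DFT: [-6, 0]
Zero-padded 3-point DFT provides frequency interpolation.

DFT_3([x, 0, ...]) = [-6, -1.5000+2.5981i, -1.5000-2.5981i]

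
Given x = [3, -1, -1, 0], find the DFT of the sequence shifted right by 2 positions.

Time shift by 2: X_shifted[k] = ω_4^(2k) · X[k]
Shifted x = [-1, 0, 3, -1]

DFT(x[n-2]) = [1, -4-1i, 3, -4+1i]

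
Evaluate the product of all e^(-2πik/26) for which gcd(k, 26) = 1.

The primitive 26th roots of unity are ω_26^k for k coprime to 26: k ∈ {1, 3, 5, 7, 9, 11, 15, 17, 19, 21, 23, 25}
Their product equals the constant term of the cyclotomic polynomial Φ_26(x) up to sign.
For n ≥ 3, the product of all primitive nth roots of unity is 1. (For n=1 it is 1; for n=2 it is -1.)

1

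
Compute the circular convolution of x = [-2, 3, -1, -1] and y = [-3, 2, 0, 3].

(x ⊛ y)[n] = Σ(m=0 to 3) x[m] · y[(n-m) mod 4]

Computing each output sample:
(x ⊛ y)[0] = 13
(x ⊛ y)[1] = -16
(x ⊛ y)[2] = 6
(x ⊛ y)[3] = -5

x ⊛ y = [13, -16, 6, -5]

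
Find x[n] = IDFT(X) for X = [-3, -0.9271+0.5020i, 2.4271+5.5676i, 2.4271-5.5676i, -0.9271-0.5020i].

x[n] = (1/5) Σ(k=0 to 4) X[k] · e^(2πikn/5)

Computing each x[n]:
x[0] = 0
x[1] = -3
x[2] = 2
x[3] = -2
x[4] = 0

x = [0, -3, 2, -2, 0]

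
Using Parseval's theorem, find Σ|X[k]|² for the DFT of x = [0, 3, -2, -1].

Parseval: Σ|x[n]|² = (1/N)Σ|X[k]|², so Σ|X[k]|² = N·Σ|x[n]|² = 4·14.0000

Σ|X[k]|² = N·Σ|x[n]|² = 4·14.0000 = 56.0000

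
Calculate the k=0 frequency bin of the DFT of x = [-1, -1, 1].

X[0] = Σ(n=0 to 2) x[n] · ω_3^0 = Σ x[n]
= (-1) + (-1) + (1)

X[0] = -1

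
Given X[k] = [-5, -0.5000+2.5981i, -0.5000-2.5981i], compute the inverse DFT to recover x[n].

x[n] = (1/3) Σ(k=0 to 2) X[k] · e^(2πikn/3)

Computing each x[n]:
x[0] = -2
x[1] = -3
x[2] = 0

x = [-2, -3, 0]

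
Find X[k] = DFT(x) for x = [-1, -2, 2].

X[k] = Σ(n=0 to 2) x[n] · ω_3^(nk)
where ω_3 = e^(-2πi/3)

Computing each X[k]:
X[0] = -1
X[1] = -1.0000+3.4641i
X[2] = -1.0000-3.4641i

X = [-1, -1.0000+3.4641i, -1.0000-3.4641i]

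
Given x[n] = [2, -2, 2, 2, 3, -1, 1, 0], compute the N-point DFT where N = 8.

X[k] = Σ(n=0 to 7) x[n] · ω_8^(nk)
where ω_8 = e^(-2πi/8)

Computing each X[k]:
X[0] = 7
X[1] = -3.1213-1.7071i
X[2] = 2+5i
X[3] = 1.1213+0.2929i
X[4] = 9
X[5] = 1.1213-0.2929i
X[6] = 2-5i
X[7] = -3.1213+1.7071i

X = [7, -3.1213-1.7071i, 2+5i, 1.1213+0.2929i, 9, 1.1213-0.2929i, 2-5i, -3.1213+1.7071i]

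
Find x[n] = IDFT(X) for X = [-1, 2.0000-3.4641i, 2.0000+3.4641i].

x[n] = (1/3) Σ(k=0 to 2) X[k] · e^(2πikn/3)

Computing each x[n]:
x[0] = 1
x[1] = 1
x[2] = -3

x = [1, 1, -3]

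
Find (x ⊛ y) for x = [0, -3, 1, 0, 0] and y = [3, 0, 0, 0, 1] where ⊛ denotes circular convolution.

(x ⊛ y)[n] = Σ(m=0 to 4) x[m] · y[(n-m) mod 5]

Computing each output sample:
(x ⊛ y)[0] = -3
(x ⊛ y)[1] = -8
(x ⊛ y)[2] = 3
(x ⊛ y)[3] = 0
(x ⊛ y)[4] = 0

x ⊛ y = [-3, -8, 3, 0, 0]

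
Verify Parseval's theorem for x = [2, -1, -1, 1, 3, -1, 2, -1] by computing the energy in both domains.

Time domain:
Σ|x[n]|² = |2|² + |-1|² + |-1|² + |1|² + |3|² + |-1|² + |2|² + |-1|² = 22.0000

Frequency domain:
(1/8)Σ|X[k]|² = (1/8)(|4|² + |-2.4142+1.5858i|² + |4+2i|² + |0.4142-4.4142i|² + |8|² + |0.4142+4.4142i|² + |4-2i|² + |-2.4142-1.5858i|²) = (1/8)·176.0000 = 22.0000

Both sides agree, confirming Parseval's theorem.

Σ|x[n]|² = (1/N)Σ|X[k]|² = 22.0000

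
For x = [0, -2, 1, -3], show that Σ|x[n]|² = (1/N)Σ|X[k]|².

Time domain:
Σ|x[n]|² = |0|² + |-2|² + |1|² + |-3|² = 14.0000

Frequency domain:
(1/4)Σ|X[k]|² = (1/4)(|-4|² + |-1-1i|² + |6|² + |-1+1i|²) = (1/4)·56.0000 = 14.0000

Both sides agree, confirming Parseval's theorem.

Σ|x[n]|² = (1/N)Σ|X[k]|² = 14.0000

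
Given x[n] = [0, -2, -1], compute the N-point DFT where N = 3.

X[k] = Σ(n=0 to 2) x[n] · ω_3^(nk)
where ω_3 = e^(-2πi/3)

Computing each X[k]:
X[0] = -3
X[1] = 1.5000+0.8660i
X[2] = 1.5000-0.8660i

X = [-3, 1.5000+0.8660i, 1.5000-0.8660i]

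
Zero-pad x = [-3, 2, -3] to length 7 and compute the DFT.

Original 3-point DFT: [-4, -2.5000-4.3301i, -2.5000+4.3301i]
Zero-padded 7-point DFT provides frequency interpolation.

DFT_7([x, 0, ...]) = [-4, -1.0855+1.3611i, -0.7421-3.2515i, -6.6724-3.2133i, -6.6724+3.2133i, -0.7421+3.2515i, -1.0855-1.3611i]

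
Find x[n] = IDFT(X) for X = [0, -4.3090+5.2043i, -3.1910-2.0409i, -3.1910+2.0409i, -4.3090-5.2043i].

x[n] = (1/5) Σ(k=0 to 4) X[k] · e^(2πikn/5)

Computing each x[n]:
x[0] = -3
x[1] = -1
x[2] = -1
x[3] = 3
x[4] = 2

x = [-3, -1, -1, 3, 2]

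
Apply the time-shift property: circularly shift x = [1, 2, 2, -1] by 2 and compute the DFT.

Time shift by 2: X_shifted[k] = ω_4^(2k) · X[k]
Shifted x = [2, -1, 1, 2]

DFT(x[n-2]) = [4, 1+3i, 2, 1-3i]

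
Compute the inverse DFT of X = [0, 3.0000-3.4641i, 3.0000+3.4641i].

x[n] = (1/3) Σ(k=0 to 2) X[k] · e^(2πikn/3)

Computing each x[n]:
x[0] = 2
x[1] = 1
x[2] = -3

x = [2, 1, -3]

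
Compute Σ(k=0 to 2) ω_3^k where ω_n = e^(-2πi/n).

Sum of all nth roots of unity equals 0 for n > 1 (geometric series with r ≠ 1).

0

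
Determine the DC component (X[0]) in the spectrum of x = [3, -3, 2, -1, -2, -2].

X[0] = Σ(n=0 to 5) x[n] · ω_6^0 = Σ x[n]
= (3) + (-3) + (2) + (-1) + (-2) + (-2)

X[0] = -3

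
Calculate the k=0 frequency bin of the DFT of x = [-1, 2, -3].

X[0] = Σ(n=0 to 2) x[n] · ω_3^0 = Σ x[n]
= (-1) + (2) + (-3)

X[0] = -2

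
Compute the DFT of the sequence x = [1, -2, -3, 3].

X[k] = Σ(n=0 to 3) x[n] · ω_4^(nk)
where ω_4 = e^(-2πi/4)

Computing each X[k]:
X[0] = -1
X[1] = 4+5i
X[2] = -3
X[3] = 4-5i

X = [-1, 4+5i, -3, 4-5i]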